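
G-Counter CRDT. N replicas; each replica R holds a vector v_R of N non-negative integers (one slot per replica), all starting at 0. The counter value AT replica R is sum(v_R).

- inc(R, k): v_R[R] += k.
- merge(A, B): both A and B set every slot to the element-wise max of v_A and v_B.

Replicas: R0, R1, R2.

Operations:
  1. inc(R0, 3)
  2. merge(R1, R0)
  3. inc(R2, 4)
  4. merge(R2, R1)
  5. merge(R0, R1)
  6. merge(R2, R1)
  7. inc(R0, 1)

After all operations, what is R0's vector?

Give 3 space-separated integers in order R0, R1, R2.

Answer: 4 0 4

Derivation:
Op 1: inc R0 by 3 -> R0=(3,0,0) value=3
Op 2: merge R1<->R0 -> R1=(3,0,0) R0=(3,0,0)
Op 3: inc R2 by 4 -> R2=(0,0,4) value=4
Op 4: merge R2<->R1 -> R2=(3,0,4) R1=(3,0,4)
Op 5: merge R0<->R1 -> R0=(3,0,4) R1=(3,0,4)
Op 6: merge R2<->R1 -> R2=(3,0,4) R1=(3,0,4)
Op 7: inc R0 by 1 -> R0=(4,0,4) value=8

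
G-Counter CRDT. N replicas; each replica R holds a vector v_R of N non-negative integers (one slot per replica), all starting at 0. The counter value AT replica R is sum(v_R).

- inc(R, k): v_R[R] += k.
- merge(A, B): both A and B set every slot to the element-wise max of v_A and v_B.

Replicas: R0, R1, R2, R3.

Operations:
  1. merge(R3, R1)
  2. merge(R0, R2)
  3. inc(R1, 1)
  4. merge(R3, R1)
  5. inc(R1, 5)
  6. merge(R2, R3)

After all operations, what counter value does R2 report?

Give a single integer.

Answer: 1

Derivation:
Op 1: merge R3<->R1 -> R3=(0,0,0,0) R1=(0,0,0,0)
Op 2: merge R0<->R2 -> R0=(0,0,0,0) R2=(0,0,0,0)
Op 3: inc R1 by 1 -> R1=(0,1,0,0) value=1
Op 4: merge R3<->R1 -> R3=(0,1,0,0) R1=(0,1,0,0)
Op 5: inc R1 by 5 -> R1=(0,6,0,0) value=6
Op 6: merge R2<->R3 -> R2=(0,1,0,0) R3=(0,1,0,0)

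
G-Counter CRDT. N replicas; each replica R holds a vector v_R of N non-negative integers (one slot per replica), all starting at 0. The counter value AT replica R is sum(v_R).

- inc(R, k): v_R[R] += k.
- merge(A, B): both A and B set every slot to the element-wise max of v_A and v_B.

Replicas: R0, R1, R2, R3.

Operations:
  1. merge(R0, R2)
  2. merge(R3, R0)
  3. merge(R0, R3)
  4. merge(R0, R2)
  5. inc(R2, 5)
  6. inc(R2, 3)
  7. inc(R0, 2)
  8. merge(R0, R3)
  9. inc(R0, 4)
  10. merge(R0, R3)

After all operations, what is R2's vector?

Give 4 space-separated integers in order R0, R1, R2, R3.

Op 1: merge R0<->R2 -> R0=(0,0,0,0) R2=(0,0,0,0)
Op 2: merge R3<->R0 -> R3=(0,0,0,0) R0=(0,0,0,0)
Op 3: merge R0<->R3 -> R0=(0,0,0,0) R3=(0,0,0,0)
Op 4: merge R0<->R2 -> R0=(0,0,0,0) R2=(0,0,0,0)
Op 5: inc R2 by 5 -> R2=(0,0,5,0) value=5
Op 6: inc R2 by 3 -> R2=(0,0,8,0) value=8
Op 7: inc R0 by 2 -> R0=(2,0,0,0) value=2
Op 8: merge R0<->R3 -> R0=(2,0,0,0) R3=(2,0,0,0)
Op 9: inc R0 by 4 -> R0=(6,0,0,0) value=6
Op 10: merge R0<->R3 -> R0=(6,0,0,0) R3=(6,0,0,0)

Answer: 0 0 8 0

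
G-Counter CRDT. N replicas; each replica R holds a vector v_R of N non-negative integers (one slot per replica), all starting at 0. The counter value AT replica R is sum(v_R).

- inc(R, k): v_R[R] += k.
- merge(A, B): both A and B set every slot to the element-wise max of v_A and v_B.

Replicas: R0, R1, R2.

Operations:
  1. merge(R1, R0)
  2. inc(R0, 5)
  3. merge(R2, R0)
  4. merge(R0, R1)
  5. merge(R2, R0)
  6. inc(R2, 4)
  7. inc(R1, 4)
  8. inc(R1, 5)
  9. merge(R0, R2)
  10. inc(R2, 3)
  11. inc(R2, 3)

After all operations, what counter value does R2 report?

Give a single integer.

Op 1: merge R1<->R0 -> R1=(0,0,0) R0=(0,0,0)
Op 2: inc R0 by 5 -> R0=(5,0,0) value=5
Op 3: merge R2<->R0 -> R2=(5,0,0) R0=(5,0,0)
Op 4: merge R0<->R1 -> R0=(5,0,0) R1=(5,0,0)
Op 5: merge R2<->R0 -> R2=(5,0,0) R0=(5,0,0)
Op 6: inc R2 by 4 -> R2=(5,0,4) value=9
Op 7: inc R1 by 4 -> R1=(5,4,0) value=9
Op 8: inc R1 by 5 -> R1=(5,9,0) value=14
Op 9: merge R0<->R2 -> R0=(5,0,4) R2=(5,0,4)
Op 10: inc R2 by 3 -> R2=(5,0,7) value=12
Op 11: inc R2 by 3 -> R2=(5,0,10) value=15

Answer: 15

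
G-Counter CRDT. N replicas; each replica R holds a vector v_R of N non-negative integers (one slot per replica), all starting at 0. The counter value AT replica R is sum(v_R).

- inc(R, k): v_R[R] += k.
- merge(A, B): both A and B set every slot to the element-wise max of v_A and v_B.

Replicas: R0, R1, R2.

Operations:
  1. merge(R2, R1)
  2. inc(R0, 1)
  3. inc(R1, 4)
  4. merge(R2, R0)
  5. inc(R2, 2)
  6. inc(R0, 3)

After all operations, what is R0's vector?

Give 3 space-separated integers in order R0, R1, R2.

Answer: 4 0 0

Derivation:
Op 1: merge R2<->R1 -> R2=(0,0,0) R1=(0,0,0)
Op 2: inc R0 by 1 -> R0=(1,0,0) value=1
Op 3: inc R1 by 4 -> R1=(0,4,0) value=4
Op 4: merge R2<->R0 -> R2=(1,0,0) R0=(1,0,0)
Op 5: inc R2 by 2 -> R2=(1,0,2) value=3
Op 6: inc R0 by 3 -> R0=(4,0,0) value=4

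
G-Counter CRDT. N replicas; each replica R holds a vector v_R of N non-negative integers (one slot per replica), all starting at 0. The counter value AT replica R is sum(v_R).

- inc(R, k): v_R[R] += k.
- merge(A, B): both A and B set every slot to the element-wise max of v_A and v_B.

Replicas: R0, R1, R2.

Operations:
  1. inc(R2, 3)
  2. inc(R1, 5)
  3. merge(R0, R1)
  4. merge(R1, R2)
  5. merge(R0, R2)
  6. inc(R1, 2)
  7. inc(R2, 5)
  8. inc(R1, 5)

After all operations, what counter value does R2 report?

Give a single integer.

Answer: 13

Derivation:
Op 1: inc R2 by 3 -> R2=(0,0,3) value=3
Op 2: inc R1 by 5 -> R1=(0,5,0) value=5
Op 3: merge R0<->R1 -> R0=(0,5,0) R1=(0,5,0)
Op 4: merge R1<->R2 -> R1=(0,5,3) R2=(0,5,3)
Op 5: merge R0<->R2 -> R0=(0,5,3) R2=(0,5,3)
Op 6: inc R1 by 2 -> R1=(0,7,3) value=10
Op 7: inc R2 by 5 -> R2=(0,5,8) value=13
Op 8: inc R1 by 5 -> R1=(0,12,3) value=15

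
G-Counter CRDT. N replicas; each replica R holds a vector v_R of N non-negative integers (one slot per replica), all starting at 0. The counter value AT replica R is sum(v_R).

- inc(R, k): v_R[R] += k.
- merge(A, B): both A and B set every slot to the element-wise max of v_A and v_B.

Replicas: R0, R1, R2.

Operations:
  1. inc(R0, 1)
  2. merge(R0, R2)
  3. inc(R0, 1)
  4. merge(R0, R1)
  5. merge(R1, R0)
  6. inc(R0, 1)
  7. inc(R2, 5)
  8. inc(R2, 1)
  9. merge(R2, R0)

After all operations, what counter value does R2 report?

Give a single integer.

Answer: 9

Derivation:
Op 1: inc R0 by 1 -> R0=(1,0,0) value=1
Op 2: merge R0<->R2 -> R0=(1,0,0) R2=(1,0,0)
Op 3: inc R0 by 1 -> R0=(2,0,0) value=2
Op 4: merge R0<->R1 -> R0=(2,0,0) R1=(2,0,0)
Op 5: merge R1<->R0 -> R1=(2,0,0) R0=(2,0,0)
Op 6: inc R0 by 1 -> R0=(3,0,0) value=3
Op 7: inc R2 by 5 -> R2=(1,0,5) value=6
Op 8: inc R2 by 1 -> R2=(1,0,6) value=7
Op 9: merge R2<->R0 -> R2=(3,0,6) R0=(3,0,6)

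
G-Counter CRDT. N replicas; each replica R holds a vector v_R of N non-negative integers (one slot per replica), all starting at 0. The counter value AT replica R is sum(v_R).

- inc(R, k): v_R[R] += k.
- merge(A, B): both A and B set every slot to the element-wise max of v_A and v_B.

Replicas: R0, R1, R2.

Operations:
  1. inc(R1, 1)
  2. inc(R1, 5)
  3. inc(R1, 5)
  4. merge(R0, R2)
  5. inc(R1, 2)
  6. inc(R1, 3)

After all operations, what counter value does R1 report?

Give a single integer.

Answer: 16

Derivation:
Op 1: inc R1 by 1 -> R1=(0,1,0) value=1
Op 2: inc R1 by 5 -> R1=(0,6,0) value=6
Op 3: inc R1 by 5 -> R1=(0,11,0) value=11
Op 4: merge R0<->R2 -> R0=(0,0,0) R2=(0,0,0)
Op 5: inc R1 by 2 -> R1=(0,13,0) value=13
Op 6: inc R1 by 3 -> R1=(0,16,0) value=16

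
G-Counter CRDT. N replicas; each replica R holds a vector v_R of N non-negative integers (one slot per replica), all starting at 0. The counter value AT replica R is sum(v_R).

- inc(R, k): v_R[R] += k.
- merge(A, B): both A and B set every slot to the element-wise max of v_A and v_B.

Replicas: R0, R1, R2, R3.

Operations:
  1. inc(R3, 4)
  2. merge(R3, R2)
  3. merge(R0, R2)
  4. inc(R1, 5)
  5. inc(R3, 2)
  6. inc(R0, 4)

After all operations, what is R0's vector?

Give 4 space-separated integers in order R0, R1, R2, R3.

Op 1: inc R3 by 4 -> R3=(0,0,0,4) value=4
Op 2: merge R3<->R2 -> R3=(0,0,0,4) R2=(0,0,0,4)
Op 3: merge R0<->R2 -> R0=(0,0,0,4) R2=(0,0,0,4)
Op 4: inc R1 by 5 -> R1=(0,5,0,0) value=5
Op 5: inc R3 by 2 -> R3=(0,0,0,6) value=6
Op 6: inc R0 by 4 -> R0=(4,0,0,4) value=8

Answer: 4 0 0 4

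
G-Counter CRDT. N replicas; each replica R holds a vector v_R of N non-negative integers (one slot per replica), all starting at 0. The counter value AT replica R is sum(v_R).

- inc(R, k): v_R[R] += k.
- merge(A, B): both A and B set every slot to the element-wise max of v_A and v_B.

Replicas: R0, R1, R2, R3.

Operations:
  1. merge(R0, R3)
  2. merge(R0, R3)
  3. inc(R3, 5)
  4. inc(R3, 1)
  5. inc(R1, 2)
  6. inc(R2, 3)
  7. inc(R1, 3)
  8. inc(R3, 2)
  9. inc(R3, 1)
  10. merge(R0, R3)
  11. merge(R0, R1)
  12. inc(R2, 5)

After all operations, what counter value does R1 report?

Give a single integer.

Op 1: merge R0<->R3 -> R0=(0,0,0,0) R3=(0,0,0,0)
Op 2: merge R0<->R3 -> R0=(0,0,0,0) R3=(0,0,0,0)
Op 3: inc R3 by 5 -> R3=(0,0,0,5) value=5
Op 4: inc R3 by 1 -> R3=(0,0,0,6) value=6
Op 5: inc R1 by 2 -> R1=(0,2,0,0) value=2
Op 6: inc R2 by 3 -> R2=(0,0,3,0) value=3
Op 7: inc R1 by 3 -> R1=(0,5,0,0) value=5
Op 8: inc R3 by 2 -> R3=(0,0,0,8) value=8
Op 9: inc R3 by 1 -> R3=(0,0,0,9) value=9
Op 10: merge R0<->R3 -> R0=(0,0,0,9) R3=(0,0,0,9)
Op 11: merge R0<->R1 -> R0=(0,5,0,9) R1=(0,5,0,9)
Op 12: inc R2 by 5 -> R2=(0,0,8,0) value=8

Answer: 14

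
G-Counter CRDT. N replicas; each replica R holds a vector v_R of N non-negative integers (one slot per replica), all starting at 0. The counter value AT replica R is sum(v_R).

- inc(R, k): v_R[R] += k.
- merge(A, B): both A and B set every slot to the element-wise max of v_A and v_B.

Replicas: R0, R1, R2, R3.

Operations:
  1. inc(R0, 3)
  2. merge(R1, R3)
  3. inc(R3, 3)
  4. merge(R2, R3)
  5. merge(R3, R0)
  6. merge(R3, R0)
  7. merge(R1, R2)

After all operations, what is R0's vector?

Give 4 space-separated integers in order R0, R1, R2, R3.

Op 1: inc R0 by 3 -> R0=(3,0,0,0) value=3
Op 2: merge R1<->R3 -> R1=(0,0,0,0) R3=(0,0,0,0)
Op 3: inc R3 by 3 -> R3=(0,0,0,3) value=3
Op 4: merge R2<->R3 -> R2=(0,0,0,3) R3=(0,0,0,3)
Op 5: merge R3<->R0 -> R3=(3,0,0,3) R0=(3,0,0,3)
Op 6: merge R3<->R0 -> R3=(3,0,0,3) R0=(3,0,0,3)
Op 7: merge R1<->R2 -> R1=(0,0,0,3) R2=(0,0,0,3)

Answer: 3 0 0 3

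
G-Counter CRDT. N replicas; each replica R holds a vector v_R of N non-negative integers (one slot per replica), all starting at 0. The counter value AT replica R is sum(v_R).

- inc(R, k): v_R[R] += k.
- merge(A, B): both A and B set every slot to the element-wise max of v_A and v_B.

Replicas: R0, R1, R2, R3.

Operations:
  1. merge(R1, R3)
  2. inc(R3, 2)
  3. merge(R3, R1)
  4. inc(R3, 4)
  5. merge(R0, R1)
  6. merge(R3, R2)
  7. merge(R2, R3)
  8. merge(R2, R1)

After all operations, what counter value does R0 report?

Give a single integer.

Answer: 2

Derivation:
Op 1: merge R1<->R3 -> R1=(0,0,0,0) R3=(0,0,0,0)
Op 2: inc R3 by 2 -> R3=(0,0,0,2) value=2
Op 3: merge R3<->R1 -> R3=(0,0,0,2) R1=(0,0,0,2)
Op 4: inc R3 by 4 -> R3=(0,0,0,6) value=6
Op 5: merge R0<->R1 -> R0=(0,0,0,2) R1=(0,0,0,2)
Op 6: merge R3<->R2 -> R3=(0,0,0,6) R2=(0,0,0,6)
Op 7: merge R2<->R3 -> R2=(0,0,0,6) R3=(0,0,0,6)
Op 8: merge R2<->R1 -> R2=(0,0,0,6) R1=(0,0,0,6)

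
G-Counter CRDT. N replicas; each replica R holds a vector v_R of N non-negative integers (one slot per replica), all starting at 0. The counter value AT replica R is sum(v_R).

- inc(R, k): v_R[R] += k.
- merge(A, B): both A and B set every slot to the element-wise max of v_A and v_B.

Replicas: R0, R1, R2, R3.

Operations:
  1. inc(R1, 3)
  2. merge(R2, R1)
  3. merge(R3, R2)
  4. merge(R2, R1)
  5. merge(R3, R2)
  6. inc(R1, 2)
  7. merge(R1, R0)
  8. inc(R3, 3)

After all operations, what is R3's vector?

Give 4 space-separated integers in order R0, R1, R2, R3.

Op 1: inc R1 by 3 -> R1=(0,3,0,0) value=3
Op 2: merge R2<->R1 -> R2=(0,3,0,0) R1=(0,3,0,0)
Op 3: merge R3<->R2 -> R3=(0,3,0,0) R2=(0,3,0,0)
Op 4: merge R2<->R1 -> R2=(0,3,0,0) R1=(0,3,0,0)
Op 5: merge R3<->R2 -> R3=(0,3,0,0) R2=(0,3,0,0)
Op 6: inc R1 by 2 -> R1=(0,5,0,0) value=5
Op 7: merge R1<->R0 -> R1=(0,5,0,0) R0=(0,5,0,0)
Op 8: inc R3 by 3 -> R3=(0,3,0,3) value=6

Answer: 0 3 0 3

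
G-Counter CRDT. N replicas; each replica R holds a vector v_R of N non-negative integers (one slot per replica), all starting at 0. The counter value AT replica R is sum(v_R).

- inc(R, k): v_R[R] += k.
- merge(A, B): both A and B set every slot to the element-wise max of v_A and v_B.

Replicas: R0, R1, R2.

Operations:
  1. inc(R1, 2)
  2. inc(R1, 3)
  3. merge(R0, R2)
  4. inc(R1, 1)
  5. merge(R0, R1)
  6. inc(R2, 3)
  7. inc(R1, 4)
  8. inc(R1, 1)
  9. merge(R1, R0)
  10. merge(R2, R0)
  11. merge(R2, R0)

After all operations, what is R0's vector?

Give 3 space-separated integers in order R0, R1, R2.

Op 1: inc R1 by 2 -> R1=(0,2,0) value=2
Op 2: inc R1 by 3 -> R1=(0,5,0) value=5
Op 3: merge R0<->R2 -> R0=(0,0,0) R2=(0,0,0)
Op 4: inc R1 by 1 -> R1=(0,6,0) value=6
Op 5: merge R0<->R1 -> R0=(0,6,0) R1=(0,6,0)
Op 6: inc R2 by 3 -> R2=(0,0,3) value=3
Op 7: inc R1 by 4 -> R1=(0,10,0) value=10
Op 8: inc R1 by 1 -> R1=(0,11,0) value=11
Op 9: merge R1<->R0 -> R1=(0,11,0) R0=(0,11,0)
Op 10: merge R2<->R0 -> R2=(0,11,3) R0=(0,11,3)
Op 11: merge R2<->R0 -> R2=(0,11,3) R0=(0,11,3)

Answer: 0 11 3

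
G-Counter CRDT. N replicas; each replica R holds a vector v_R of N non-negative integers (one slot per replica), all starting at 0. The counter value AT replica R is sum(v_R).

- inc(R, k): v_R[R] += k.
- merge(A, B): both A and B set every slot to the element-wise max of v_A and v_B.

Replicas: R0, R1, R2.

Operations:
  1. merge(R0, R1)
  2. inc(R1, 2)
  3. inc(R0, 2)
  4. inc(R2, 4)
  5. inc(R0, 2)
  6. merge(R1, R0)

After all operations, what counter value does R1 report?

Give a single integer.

Answer: 6

Derivation:
Op 1: merge R0<->R1 -> R0=(0,0,0) R1=(0,0,0)
Op 2: inc R1 by 2 -> R1=(0,2,0) value=2
Op 3: inc R0 by 2 -> R0=(2,0,0) value=2
Op 4: inc R2 by 4 -> R2=(0,0,4) value=4
Op 5: inc R0 by 2 -> R0=(4,0,0) value=4
Op 6: merge R1<->R0 -> R1=(4,2,0) R0=(4,2,0)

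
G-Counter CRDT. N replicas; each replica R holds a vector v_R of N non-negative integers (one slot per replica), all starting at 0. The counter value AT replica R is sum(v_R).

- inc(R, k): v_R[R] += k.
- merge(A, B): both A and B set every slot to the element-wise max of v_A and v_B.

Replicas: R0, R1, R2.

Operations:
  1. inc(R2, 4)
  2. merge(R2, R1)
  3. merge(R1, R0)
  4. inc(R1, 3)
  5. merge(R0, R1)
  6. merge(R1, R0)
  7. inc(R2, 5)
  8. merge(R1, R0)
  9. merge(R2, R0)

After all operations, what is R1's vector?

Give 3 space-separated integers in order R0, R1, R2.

Answer: 0 3 4

Derivation:
Op 1: inc R2 by 4 -> R2=(0,0,4) value=4
Op 2: merge R2<->R1 -> R2=(0,0,4) R1=(0,0,4)
Op 3: merge R1<->R0 -> R1=(0,0,4) R0=(0,0,4)
Op 4: inc R1 by 3 -> R1=(0,3,4) value=7
Op 5: merge R0<->R1 -> R0=(0,3,4) R1=(0,3,4)
Op 6: merge R1<->R0 -> R1=(0,3,4) R0=(0,3,4)
Op 7: inc R2 by 5 -> R2=(0,0,9) value=9
Op 8: merge R1<->R0 -> R1=(0,3,4) R0=(0,3,4)
Op 9: merge R2<->R0 -> R2=(0,3,9) R0=(0,3,9)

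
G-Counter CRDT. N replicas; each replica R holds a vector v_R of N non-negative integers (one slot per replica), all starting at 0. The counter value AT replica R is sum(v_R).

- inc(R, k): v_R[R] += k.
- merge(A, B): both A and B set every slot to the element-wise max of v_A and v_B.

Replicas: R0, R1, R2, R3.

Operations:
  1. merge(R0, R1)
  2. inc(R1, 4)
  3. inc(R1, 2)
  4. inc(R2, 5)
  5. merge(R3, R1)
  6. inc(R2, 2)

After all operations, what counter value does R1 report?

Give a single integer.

Answer: 6

Derivation:
Op 1: merge R0<->R1 -> R0=(0,0,0,0) R1=(0,0,0,0)
Op 2: inc R1 by 4 -> R1=(0,4,0,0) value=4
Op 3: inc R1 by 2 -> R1=(0,6,0,0) value=6
Op 4: inc R2 by 5 -> R2=(0,0,5,0) value=5
Op 5: merge R3<->R1 -> R3=(0,6,0,0) R1=(0,6,0,0)
Op 6: inc R2 by 2 -> R2=(0,0,7,0) value=7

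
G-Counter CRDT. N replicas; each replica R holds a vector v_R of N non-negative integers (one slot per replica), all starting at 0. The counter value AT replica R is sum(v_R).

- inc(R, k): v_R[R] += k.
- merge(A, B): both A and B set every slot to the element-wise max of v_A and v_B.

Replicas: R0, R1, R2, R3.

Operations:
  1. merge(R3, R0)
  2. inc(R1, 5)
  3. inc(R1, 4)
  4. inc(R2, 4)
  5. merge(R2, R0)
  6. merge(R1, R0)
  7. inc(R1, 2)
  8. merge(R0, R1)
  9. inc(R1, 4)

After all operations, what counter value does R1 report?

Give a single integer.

Answer: 19

Derivation:
Op 1: merge R3<->R0 -> R3=(0,0,0,0) R0=(0,0,0,0)
Op 2: inc R1 by 5 -> R1=(0,5,0,0) value=5
Op 3: inc R1 by 4 -> R1=(0,9,0,0) value=9
Op 4: inc R2 by 4 -> R2=(0,0,4,0) value=4
Op 5: merge R2<->R0 -> R2=(0,0,4,0) R0=(0,0,4,0)
Op 6: merge R1<->R0 -> R1=(0,9,4,0) R0=(0,9,4,0)
Op 7: inc R1 by 2 -> R1=(0,11,4,0) value=15
Op 8: merge R0<->R1 -> R0=(0,11,4,0) R1=(0,11,4,0)
Op 9: inc R1 by 4 -> R1=(0,15,4,0) value=19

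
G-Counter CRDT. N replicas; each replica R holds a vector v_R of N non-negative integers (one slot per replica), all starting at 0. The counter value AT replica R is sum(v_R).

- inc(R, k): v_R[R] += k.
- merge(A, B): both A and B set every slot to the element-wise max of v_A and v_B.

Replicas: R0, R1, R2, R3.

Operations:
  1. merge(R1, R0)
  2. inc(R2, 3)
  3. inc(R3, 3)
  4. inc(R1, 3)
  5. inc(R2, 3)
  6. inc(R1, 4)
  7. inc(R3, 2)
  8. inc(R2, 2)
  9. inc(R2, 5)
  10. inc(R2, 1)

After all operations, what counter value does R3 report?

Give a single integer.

Op 1: merge R1<->R0 -> R1=(0,0,0,0) R0=(0,0,0,0)
Op 2: inc R2 by 3 -> R2=(0,0,3,0) value=3
Op 3: inc R3 by 3 -> R3=(0,0,0,3) value=3
Op 4: inc R1 by 3 -> R1=(0,3,0,0) value=3
Op 5: inc R2 by 3 -> R2=(0,0,6,0) value=6
Op 6: inc R1 by 4 -> R1=(0,7,0,0) value=7
Op 7: inc R3 by 2 -> R3=(0,0,0,5) value=5
Op 8: inc R2 by 2 -> R2=(0,0,8,0) value=8
Op 9: inc R2 by 5 -> R2=(0,0,13,0) value=13
Op 10: inc R2 by 1 -> R2=(0,0,14,0) value=14

Answer: 5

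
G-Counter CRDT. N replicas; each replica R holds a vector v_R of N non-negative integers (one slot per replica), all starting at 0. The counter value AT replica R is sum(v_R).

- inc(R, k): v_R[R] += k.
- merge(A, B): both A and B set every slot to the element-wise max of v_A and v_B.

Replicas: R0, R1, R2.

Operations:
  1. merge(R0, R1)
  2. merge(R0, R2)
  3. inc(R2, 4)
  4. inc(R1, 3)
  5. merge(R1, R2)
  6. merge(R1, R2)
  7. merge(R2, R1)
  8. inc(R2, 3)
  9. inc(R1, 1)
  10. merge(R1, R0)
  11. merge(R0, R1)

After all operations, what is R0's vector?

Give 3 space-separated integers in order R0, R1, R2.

Answer: 0 4 4

Derivation:
Op 1: merge R0<->R1 -> R0=(0,0,0) R1=(0,0,0)
Op 2: merge R0<->R2 -> R0=(0,0,0) R2=(0,0,0)
Op 3: inc R2 by 4 -> R2=(0,0,4) value=4
Op 4: inc R1 by 3 -> R1=(0,3,0) value=3
Op 5: merge R1<->R2 -> R1=(0,3,4) R2=(0,3,4)
Op 6: merge R1<->R2 -> R1=(0,3,4) R2=(0,3,4)
Op 7: merge R2<->R1 -> R2=(0,3,4) R1=(0,3,4)
Op 8: inc R2 by 3 -> R2=(0,3,7) value=10
Op 9: inc R1 by 1 -> R1=(0,4,4) value=8
Op 10: merge R1<->R0 -> R1=(0,4,4) R0=(0,4,4)
Op 11: merge R0<->R1 -> R0=(0,4,4) R1=(0,4,4)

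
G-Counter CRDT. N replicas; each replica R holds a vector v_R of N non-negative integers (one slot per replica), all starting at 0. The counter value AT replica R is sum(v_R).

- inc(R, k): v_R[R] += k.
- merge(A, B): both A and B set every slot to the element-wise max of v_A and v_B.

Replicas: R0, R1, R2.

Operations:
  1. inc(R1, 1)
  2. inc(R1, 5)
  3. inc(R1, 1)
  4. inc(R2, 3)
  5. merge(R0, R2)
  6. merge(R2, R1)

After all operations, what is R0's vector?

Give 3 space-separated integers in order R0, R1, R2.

Op 1: inc R1 by 1 -> R1=(0,1,0) value=1
Op 2: inc R1 by 5 -> R1=(0,6,0) value=6
Op 3: inc R1 by 1 -> R1=(0,7,0) value=7
Op 4: inc R2 by 3 -> R2=(0,0,3) value=3
Op 5: merge R0<->R2 -> R0=(0,0,3) R2=(0,0,3)
Op 6: merge R2<->R1 -> R2=(0,7,3) R1=(0,7,3)

Answer: 0 0 3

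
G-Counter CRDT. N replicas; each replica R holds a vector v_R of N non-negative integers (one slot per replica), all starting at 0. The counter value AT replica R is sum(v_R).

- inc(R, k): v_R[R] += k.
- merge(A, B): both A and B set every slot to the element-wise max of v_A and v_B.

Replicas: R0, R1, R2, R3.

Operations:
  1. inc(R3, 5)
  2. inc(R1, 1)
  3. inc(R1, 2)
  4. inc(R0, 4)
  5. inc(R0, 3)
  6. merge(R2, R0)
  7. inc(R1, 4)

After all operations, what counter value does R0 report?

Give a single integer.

Op 1: inc R3 by 5 -> R3=(0,0,0,5) value=5
Op 2: inc R1 by 1 -> R1=(0,1,0,0) value=1
Op 3: inc R1 by 2 -> R1=(0,3,0,0) value=3
Op 4: inc R0 by 4 -> R0=(4,0,0,0) value=4
Op 5: inc R0 by 3 -> R0=(7,0,0,0) value=7
Op 6: merge R2<->R0 -> R2=(7,0,0,0) R0=(7,0,0,0)
Op 7: inc R1 by 4 -> R1=(0,7,0,0) value=7

Answer: 7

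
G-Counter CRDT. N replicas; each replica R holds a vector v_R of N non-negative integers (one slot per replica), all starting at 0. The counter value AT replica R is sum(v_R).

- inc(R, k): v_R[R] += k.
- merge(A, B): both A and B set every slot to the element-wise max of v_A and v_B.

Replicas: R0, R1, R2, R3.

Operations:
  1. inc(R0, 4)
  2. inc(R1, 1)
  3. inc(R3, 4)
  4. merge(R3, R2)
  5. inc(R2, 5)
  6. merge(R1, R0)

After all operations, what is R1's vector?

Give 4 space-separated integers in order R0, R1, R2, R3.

Op 1: inc R0 by 4 -> R0=(4,0,0,0) value=4
Op 2: inc R1 by 1 -> R1=(0,1,0,0) value=1
Op 3: inc R3 by 4 -> R3=(0,0,0,4) value=4
Op 4: merge R3<->R2 -> R3=(0,0,0,4) R2=(0,0,0,4)
Op 5: inc R2 by 5 -> R2=(0,0,5,4) value=9
Op 6: merge R1<->R0 -> R1=(4,1,0,0) R0=(4,1,0,0)

Answer: 4 1 0 0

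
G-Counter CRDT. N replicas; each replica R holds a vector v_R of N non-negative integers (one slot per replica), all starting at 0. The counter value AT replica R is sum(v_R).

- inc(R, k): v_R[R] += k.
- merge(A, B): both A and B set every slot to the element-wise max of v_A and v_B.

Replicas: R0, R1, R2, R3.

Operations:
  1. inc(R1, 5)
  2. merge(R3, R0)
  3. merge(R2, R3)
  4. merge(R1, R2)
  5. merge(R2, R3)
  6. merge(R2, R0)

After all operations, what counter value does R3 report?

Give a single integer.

Op 1: inc R1 by 5 -> R1=(0,5,0,0) value=5
Op 2: merge R3<->R0 -> R3=(0,0,0,0) R0=(0,0,0,0)
Op 3: merge R2<->R3 -> R2=(0,0,0,0) R3=(0,0,0,0)
Op 4: merge R1<->R2 -> R1=(0,5,0,0) R2=(0,5,0,0)
Op 5: merge R2<->R3 -> R2=(0,5,0,0) R3=(0,5,0,0)
Op 6: merge R2<->R0 -> R2=(0,5,0,0) R0=(0,5,0,0)

Answer: 5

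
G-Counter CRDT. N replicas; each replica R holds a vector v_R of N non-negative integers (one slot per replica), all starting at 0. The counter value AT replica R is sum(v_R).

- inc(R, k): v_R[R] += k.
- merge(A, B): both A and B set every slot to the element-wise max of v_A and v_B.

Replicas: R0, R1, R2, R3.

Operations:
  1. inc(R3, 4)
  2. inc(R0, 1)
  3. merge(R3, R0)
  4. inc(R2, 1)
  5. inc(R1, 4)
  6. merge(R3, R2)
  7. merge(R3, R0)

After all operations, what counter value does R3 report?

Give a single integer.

Op 1: inc R3 by 4 -> R3=(0,0,0,4) value=4
Op 2: inc R0 by 1 -> R0=(1,0,0,0) value=1
Op 3: merge R3<->R0 -> R3=(1,0,0,4) R0=(1,0,0,4)
Op 4: inc R2 by 1 -> R2=(0,0,1,0) value=1
Op 5: inc R1 by 4 -> R1=(0,4,0,0) value=4
Op 6: merge R3<->R2 -> R3=(1,0,1,4) R2=(1,0,1,4)
Op 7: merge R3<->R0 -> R3=(1,0,1,4) R0=(1,0,1,4)

Answer: 6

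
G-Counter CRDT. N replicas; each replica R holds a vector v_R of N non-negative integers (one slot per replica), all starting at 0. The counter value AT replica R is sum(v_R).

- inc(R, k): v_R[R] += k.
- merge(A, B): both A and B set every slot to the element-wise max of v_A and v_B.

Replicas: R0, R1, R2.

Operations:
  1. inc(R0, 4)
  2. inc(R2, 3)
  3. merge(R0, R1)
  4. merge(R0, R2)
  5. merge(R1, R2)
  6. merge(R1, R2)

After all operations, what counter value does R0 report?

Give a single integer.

Op 1: inc R0 by 4 -> R0=(4,0,0) value=4
Op 2: inc R2 by 3 -> R2=(0,0,3) value=3
Op 3: merge R0<->R1 -> R0=(4,0,0) R1=(4,0,0)
Op 4: merge R0<->R2 -> R0=(4,0,3) R2=(4,0,3)
Op 5: merge R1<->R2 -> R1=(4,0,3) R2=(4,0,3)
Op 6: merge R1<->R2 -> R1=(4,0,3) R2=(4,0,3)

Answer: 7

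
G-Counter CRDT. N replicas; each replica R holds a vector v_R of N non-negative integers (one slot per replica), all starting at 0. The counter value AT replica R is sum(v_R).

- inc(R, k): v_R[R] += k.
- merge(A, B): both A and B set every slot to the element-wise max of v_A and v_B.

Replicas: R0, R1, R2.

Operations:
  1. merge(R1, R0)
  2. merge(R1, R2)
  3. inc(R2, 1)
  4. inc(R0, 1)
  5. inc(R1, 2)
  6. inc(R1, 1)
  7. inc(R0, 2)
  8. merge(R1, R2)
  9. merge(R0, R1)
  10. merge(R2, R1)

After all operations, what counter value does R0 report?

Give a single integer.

Answer: 7

Derivation:
Op 1: merge R1<->R0 -> R1=(0,0,0) R0=(0,0,0)
Op 2: merge R1<->R2 -> R1=(0,0,0) R2=(0,0,0)
Op 3: inc R2 by 1 -> R2=(0,0,1) value=1
Op 4: inc R0 by 1 -> R0=(1,0,0) value=1
Op 5: inc R1 by 2 -> R1=(0,2,0) value=2
Op 6: inc R1 by 1 -> R1=(0,3,0) value=3
Op 7: inc R0 by 2 -> R0=(3,0,0) value=3
Op 8: merge R1<->R2 -> R1=(0,3,1) R2=(0,3,1)
Op 9: merge R0<->R1 -> R0=(3,3,1) R1=(3,3,1)
Op 10: merge R2<->R1 -> R2=(3,3,1) R1=(3,3,1)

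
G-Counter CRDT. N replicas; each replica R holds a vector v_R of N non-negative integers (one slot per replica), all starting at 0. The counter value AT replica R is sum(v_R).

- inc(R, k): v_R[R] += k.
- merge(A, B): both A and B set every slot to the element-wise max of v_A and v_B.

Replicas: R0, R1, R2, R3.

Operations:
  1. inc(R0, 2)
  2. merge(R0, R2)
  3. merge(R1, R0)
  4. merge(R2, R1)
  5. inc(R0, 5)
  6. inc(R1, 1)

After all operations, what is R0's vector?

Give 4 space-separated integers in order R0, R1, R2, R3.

Answer: 7 0 0 0

Derivation:
Op 1: inc R0 by 2 -> R0=(2,0,0,0) value=2
Op 2: merge R0<->R2 -> R0=(2,0,0,0) R2=(2,0,0,0)
Op 3: merge R1<->R0 -> R1=(2,0,0,0) R0=(2,0,0,0)
Op 4: merge R2<->R1 -> R2=(2,0,0,0) R1=(2,0,0,0)
Op 5: inc R0 by 5 -> R0=(7,0,0,0) value=7
Op 6: inc R1 by 1 -> R1=(2,1,0,0) value=3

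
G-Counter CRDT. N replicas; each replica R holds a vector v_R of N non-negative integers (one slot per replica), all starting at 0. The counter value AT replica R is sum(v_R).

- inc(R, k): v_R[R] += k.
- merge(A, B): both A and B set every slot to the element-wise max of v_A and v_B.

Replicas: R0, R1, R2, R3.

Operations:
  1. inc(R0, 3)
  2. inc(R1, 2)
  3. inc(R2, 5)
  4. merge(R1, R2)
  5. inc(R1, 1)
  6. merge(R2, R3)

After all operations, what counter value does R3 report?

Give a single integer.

Op 1: inc R0 by 3 -> R0=(3,0,0,0) value=3
Op 2: inc R1 by 2 -> R1=(0,2,0,0) value=2
Op 3: inc R2 by 5 -> R2=(0,0,5,0) value=5
Op 4: merge R1<->R2 -> R1=(0,2,5,0) R2=(0,2,5,0)
Op 5: inc R1 by 1 -> R1=(0,3,5,0) value=8
Op 6: merge R2<->R3 -> R2=(0,2,5,0) R3=(0,2,5,0)

Answer: 7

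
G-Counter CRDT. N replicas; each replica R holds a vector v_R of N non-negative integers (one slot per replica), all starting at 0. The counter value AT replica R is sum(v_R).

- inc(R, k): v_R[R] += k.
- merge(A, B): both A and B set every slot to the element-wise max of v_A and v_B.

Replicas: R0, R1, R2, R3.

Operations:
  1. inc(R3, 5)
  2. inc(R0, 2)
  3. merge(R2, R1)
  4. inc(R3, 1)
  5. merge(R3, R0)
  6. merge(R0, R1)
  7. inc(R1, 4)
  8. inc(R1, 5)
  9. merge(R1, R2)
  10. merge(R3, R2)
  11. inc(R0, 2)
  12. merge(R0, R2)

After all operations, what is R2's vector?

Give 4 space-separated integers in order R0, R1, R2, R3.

Op 1: inc R3 by 5 -> R3=(0,0,0,5) value=5
Op 2: inc R0 by 2 -> R0=(2,0,0,0) value=2
Op 3: merge R2<->R1 -> R2=(0,0,0,0) R1=(0,0,0,0)
Op 4: inc R3 by 1 -> R3=(0,0,0,6) value=6
Op 5: merge R3<->R0 -> R3=(2,0,0,6) R0=(2,0,0,6)
Op 6: merge R0<->R1 -> R0=(2,0,0,6) R1=(2,0,0,6)
Op 7: inc R1 by 4 -> R1=(2,4,0,6) value=12
Op 8: inc R1 by 5 -> R1=(2,9,0,6) value=17
Op 9: merge R1<->R2 -> R1=(2,9,0,6) R2=(2,9,0,6)
Op 10: merge R3<->R2 -> R3=(2,9,0,6) R2=(2,9,0,6)
Op 11: inc R0 by 2 -> R0=(4,0,0,6) value=10
Op 12: merge R0<->R2 -> R0=(4,9,0,6) R2=(4,9,0,6)

Answer: 4 9 0 6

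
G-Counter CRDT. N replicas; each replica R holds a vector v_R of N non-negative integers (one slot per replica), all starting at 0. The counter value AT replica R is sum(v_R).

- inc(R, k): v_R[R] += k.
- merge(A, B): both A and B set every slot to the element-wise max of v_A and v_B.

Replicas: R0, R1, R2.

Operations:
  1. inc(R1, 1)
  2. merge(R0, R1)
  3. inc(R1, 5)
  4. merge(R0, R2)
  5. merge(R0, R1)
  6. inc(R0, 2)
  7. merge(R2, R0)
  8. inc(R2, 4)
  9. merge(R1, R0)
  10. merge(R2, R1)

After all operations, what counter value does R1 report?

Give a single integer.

Op 1: inc R1 by 1 -> R1=(0,1,0) value=1
Op 2: merge R0<->R1 -> R0=(0,1,0) R1=(0,1,0)
Op 3: inc R1 by 5 -> R1=(0,6,0) value=6
Op 4: merge R0<->R2 -> R0=(0,1,0) R2=(0,1,0)
Op 5: merge R0<->R1 -> R0=(0,6,0) R1=(0,6,0)
Op 6: inc R0 by 2 -> R0=(2,6,0) value=8
Op 7: merge R2<->R0 -> R2=(2,6,0) R0=(2,6,0)
Op 8: inc R2 by 4 -> R2=(2,6,4) value=12
Op 9: merge R1<->R0 -> R1=(2,6,0) R0=(2,6,0)
Op 10: merge R2<->R1 -> R2=(2,6,4) R1=(2,6,4)

Answer: 12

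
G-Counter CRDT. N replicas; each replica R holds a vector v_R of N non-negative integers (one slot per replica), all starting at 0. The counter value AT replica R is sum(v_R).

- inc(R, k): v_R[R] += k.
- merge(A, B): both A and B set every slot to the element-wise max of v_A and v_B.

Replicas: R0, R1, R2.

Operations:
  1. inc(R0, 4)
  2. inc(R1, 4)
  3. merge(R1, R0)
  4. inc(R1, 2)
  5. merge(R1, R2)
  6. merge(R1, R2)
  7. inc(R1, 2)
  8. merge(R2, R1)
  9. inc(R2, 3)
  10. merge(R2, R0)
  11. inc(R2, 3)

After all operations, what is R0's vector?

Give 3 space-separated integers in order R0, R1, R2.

Answer: 4 8 3

Derivation:
Op 1: inc R0 by 4 -> R0=(4,0,0) value=4
Op 2: inc R1 by 4 -> R1=(0,4,0) value=4
Op 3: merge R1<->R0 -> R1=(4,4,0) R0=(4,4,0)
Op 4: inc R1 by 2 -> R1=(4,6,0) value=10
Op 5: merge R1<->R2 -> R1=(4,6,0) R2=(4,6,0)
Op 6: merge R1<->R2 -> R1=(4,6,0) R2=(4,6,0)
Op 7: inc R1 by 2 -> R1=(4,8,0) value=12
Op 8: merge R2<->R1 -> R2=(4,8,0) R1=(4,8,0)
Op 9: inc R2 by 3 -> R2=(4,8,3) value=15
Op 10: merge R2<->R0 -> R2=(4,8,3) R0=(4,8,3)
Op 11: inc R2 by 3 -> R2=(4,8,6) value=18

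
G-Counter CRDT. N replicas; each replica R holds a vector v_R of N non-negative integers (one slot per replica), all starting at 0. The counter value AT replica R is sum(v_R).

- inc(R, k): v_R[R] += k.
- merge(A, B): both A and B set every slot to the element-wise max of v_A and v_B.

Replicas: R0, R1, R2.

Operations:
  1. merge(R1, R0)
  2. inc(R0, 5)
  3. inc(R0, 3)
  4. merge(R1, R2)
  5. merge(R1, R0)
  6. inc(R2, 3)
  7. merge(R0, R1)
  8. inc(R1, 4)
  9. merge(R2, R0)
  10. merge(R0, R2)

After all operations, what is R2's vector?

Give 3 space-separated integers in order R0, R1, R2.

Answer: 8 0 3

Derivation:
Op 1: merge R1<->R0 -> R1=(0,0,0) R0=(0,0,0)
Op 2: inc R0 by 5 -> R0=(5,0,0) value=5
Op 3: inc R0 by 3 -> R0=(8,0,0) value=8
Op 4: merge R1<->R2 -> R1=(0,0,0) R2=(0,0,0)
Op 5: merge R1<->R0 -> R1=(8,0,0) R0=(8,0,0)
Op 6: inc R2 by 3 -> R2=(0,0,3) value=3
Op 7: merge R0<->R1 -> R0=(8,0,0) R1=(8,0,0)
Op 8: inc R1 by 4 -> R1=(8,4,0) value=12
Op 9: merge R2<->R0 -> R2=(8,0,3) R0=(8,0,3)
Op 10: merge R0<->R2 -> R0=(8,0,3) R2=(8,0,3)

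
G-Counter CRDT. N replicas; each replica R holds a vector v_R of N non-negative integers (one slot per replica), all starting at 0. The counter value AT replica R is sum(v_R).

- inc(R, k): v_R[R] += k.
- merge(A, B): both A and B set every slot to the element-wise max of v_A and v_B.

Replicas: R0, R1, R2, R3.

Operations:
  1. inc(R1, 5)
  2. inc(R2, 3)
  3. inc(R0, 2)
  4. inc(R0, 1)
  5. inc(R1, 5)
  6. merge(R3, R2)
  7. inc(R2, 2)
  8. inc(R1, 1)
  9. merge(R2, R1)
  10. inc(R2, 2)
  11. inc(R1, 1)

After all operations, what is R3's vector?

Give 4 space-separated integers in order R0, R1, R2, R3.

Answer: 0 0 3 0

Derivation:
Op 1: inc R1 by 5 -> R1=(0,5,0,0) value=5
Op 2: inc R2 by 3 -> R2=(0,0,3,0) value=3
Op 3: inc R0 by 2 -> R0=(2,0,0,0) value=2
Op 4: inc R0 by 1 -> R0=(3,0,0,0) value=3
Op 5: inc R1 by 5 -> R1=(0,10,0,0) value=10
Op 6: merge R3<->R2 -> R3=(0,0,3,0) R2=(0,0,3,0)
Op 7: inc R2 by 2 -> R2=(0,0,5,0) value=5
Op 8: inc R1 by 1 -> R1=(0,11,0,0) value=11
Op 9: merge R2<->R1 -> R2=(0,11,5,0) R1=(0,11,5,0)
Op 10: inc R2 by 2 -> R2=(0,11,7,0) value=18
Op 11: inc R1 by 1 -> R1=(0,12,5,0) value=17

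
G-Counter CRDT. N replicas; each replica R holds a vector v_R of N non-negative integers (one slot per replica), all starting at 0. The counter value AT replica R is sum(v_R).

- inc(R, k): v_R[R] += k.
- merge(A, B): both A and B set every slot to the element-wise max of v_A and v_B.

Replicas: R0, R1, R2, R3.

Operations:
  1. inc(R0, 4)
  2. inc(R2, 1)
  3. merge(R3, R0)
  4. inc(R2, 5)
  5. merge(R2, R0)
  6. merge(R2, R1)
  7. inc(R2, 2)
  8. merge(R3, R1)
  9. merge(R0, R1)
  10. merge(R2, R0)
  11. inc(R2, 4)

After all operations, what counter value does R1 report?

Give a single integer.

Op 1: inc R0 by 4 -> R0=(4,0,0,0) value=4
Op 2: inc R2 by 1 -> R2=(0,0,1,0) value=1
Op 3: merge R3<->R0 -> R3=(4,0,0,0) R0=(4,0,0,0)
Op 4: inc R2 by 5 -> R2=(0,0,6,0) value=6
Op 5: merge R2<->R0 -> R2=(4,0,6,0) R0=(4,0,6,0)
Op 6: merge R2<->R1 -> R2=(4,0,6,0) R1=(4,0,6,0)
Op 7: inc R2 by 2 -> R2=(4,0,8,0) value=12
Op 8: merge R3<->R1 -> R3=(4,0,6,0) R1=(4,0,6,0)
Op 9: merge R0<->R1 -> R0=(4,0,6,0) R1=(4,0,6,0)
Op 10: merge R2<->R0 -> R2=(4,0,8,0) R0=(4,0,8,0)
Op 11: inc R2 by 4 -> R2=(4,0,12,0) value=16

Answer: 10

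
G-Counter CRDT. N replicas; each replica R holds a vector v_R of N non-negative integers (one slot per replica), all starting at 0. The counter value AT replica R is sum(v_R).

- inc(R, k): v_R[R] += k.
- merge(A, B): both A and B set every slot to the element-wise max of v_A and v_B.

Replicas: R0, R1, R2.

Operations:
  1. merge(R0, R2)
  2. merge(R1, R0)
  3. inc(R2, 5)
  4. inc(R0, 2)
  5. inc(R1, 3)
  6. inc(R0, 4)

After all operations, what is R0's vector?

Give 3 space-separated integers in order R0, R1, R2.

Op 1: merge R0<->R2 -> R0=(0,0,0) R2=(0,0,0)
Op 2: merge R1<->R0 -> R1=(0,0,0) R0=(0,0,0)
Op 3: inc R2 by 5 -> R2=(0,0,5) value=5
Op 4: inc R0 by 2 -> R0=(2,0,0) value=2
Op 5: inc R1 by 3 -> R1=(0,3,0) value=3
Op 6: inc R0 by 4 -> R0=(6,0,0) value=6

Answer: 6 0 0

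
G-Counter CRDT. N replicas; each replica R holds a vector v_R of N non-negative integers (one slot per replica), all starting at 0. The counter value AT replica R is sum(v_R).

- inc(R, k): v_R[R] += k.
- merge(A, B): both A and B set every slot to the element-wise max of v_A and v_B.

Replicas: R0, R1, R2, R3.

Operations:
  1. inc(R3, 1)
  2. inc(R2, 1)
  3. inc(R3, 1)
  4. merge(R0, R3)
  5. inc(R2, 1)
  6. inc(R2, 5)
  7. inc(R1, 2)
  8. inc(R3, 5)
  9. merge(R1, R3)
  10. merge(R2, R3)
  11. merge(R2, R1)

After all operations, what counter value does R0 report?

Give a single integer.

Answer: 2

Derivation:
Op 1: inc R3 by 1 -> R3=(0,0,0,1) value=1
Op 2: inc R2 by 1 -> R2=(0,0,1,0) value=1
Op 3: inc R3 by 1 -> R3=(0,0,0,2) value=2
Op 4: merge R0<->R3 -> R0=(0,0,0,2) R3=(0,0,0,2)
Op 5: inc R2 by 1 -> R2=(0,0,2,0) value=2
Op 6: inc R2 by 5 -> R2=(0,0,7,0) value=7
Op 7: inc R1 by 2 -> R1=(0,2,0,0) value=2
Op 8: inc R3 by 5 -> R3=(0,0,0,7) value=7
Op 9: merge R1<->R3 -> R1=(0,2,0,7) R3=(0,2,0,7)
Op 10: merge R2<->R3 -> R2=(0,2,7,7) R3=(0,2,7,7)
Op 11: merge R2<->R1 -> R2=(0,2,7,7) R1=(0,2,7,7)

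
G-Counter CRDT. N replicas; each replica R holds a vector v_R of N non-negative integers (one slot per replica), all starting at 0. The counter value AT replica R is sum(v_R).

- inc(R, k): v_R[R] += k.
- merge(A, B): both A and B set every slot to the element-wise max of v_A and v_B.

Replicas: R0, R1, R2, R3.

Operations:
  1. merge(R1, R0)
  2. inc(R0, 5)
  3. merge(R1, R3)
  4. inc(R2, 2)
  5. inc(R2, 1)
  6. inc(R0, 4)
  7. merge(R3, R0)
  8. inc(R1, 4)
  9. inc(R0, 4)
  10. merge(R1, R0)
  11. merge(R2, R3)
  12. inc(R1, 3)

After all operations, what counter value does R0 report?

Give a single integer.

Answer: 17

Derivation:
Op 1: merge R1<->R0 -> R1=(0,0,0,0) R0=(0,0,0,0)
Op 2: inc R0 by 5 -> R0=(5,0,0,0) value=5
Op 3: merge R1<->R3 -> R1=(0,0,0,0) R3=(0,0,0,0)
Op 4: inc R2 by 2 -> R2=(0,0,2,0) value=2
Op 5: inc R2 by 1 -> R2=(0,0,3,0) value=3
Op 6: inc R0 by 4 -> R0=(9,0,0,0) value=9
Op 7: merge R3<->R0 -> R3=(9,0,0,0) R0=(9,0,0,0)
Op 8: inc R1 by 4 -> R1=(0,4,0,0) value=4
Op 9: inc R0 by 4 -> R0=(13,0,0,0) value=13
Op 10: merge R1<->R0 -> R1=(13,4,0,0) R0=(13,4,0,0)
Op 11: merge R2<->R3 -> R2=(9,0,3,0) R3=(9,0,3,0)
Op 12: inc R1 by 3 -> R1=(13,7,0,0) value=20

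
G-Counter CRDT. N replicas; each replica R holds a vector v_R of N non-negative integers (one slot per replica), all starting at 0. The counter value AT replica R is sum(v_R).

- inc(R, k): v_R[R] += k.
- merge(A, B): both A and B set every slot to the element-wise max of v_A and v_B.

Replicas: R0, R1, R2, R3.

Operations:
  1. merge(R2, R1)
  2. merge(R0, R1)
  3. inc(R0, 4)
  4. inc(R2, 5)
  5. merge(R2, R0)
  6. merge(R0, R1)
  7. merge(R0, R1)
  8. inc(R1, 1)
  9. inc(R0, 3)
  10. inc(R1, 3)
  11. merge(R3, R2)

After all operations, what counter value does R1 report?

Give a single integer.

Answer: 13

Derivation:
Op 1: merge R2<->R1 -> R2=(0,0,0,0) R1=(0,0,0,0)
Op 2: merge R0<->R1 -> R0=(0,0,0,0) R1=(0,0,0,0)
Op 3: inc R0 by 4 -> R0=(4,0,0,0) value=4
Op 4: inc R2 by 5 -> R2=(0,0,5,0) value=5
Op 5: merge R2<->R0 -> R2=(4,0,5,0) R0=(4,0,5,0)
Op 6: merge R0<->R1 -> R0=(4,0,5,0) R1=(4,0,5,0)
Op 7: merge R0<->R1 -> R0=(4,0,5,0) R1=(4,0,5,0)
Op 8: inc R1 by 1 -> R1=(4,1,5,0) value=10
Op 9: inc R0 by 3 -> R0=(7,0,5,0) value=12
Op 10: inc R1 by 3 -> R1=(4,4,5,0) value=13
Op 11: merge R3<->R2 -> R3=(4,0,5,0) R2=(4,0,5,0)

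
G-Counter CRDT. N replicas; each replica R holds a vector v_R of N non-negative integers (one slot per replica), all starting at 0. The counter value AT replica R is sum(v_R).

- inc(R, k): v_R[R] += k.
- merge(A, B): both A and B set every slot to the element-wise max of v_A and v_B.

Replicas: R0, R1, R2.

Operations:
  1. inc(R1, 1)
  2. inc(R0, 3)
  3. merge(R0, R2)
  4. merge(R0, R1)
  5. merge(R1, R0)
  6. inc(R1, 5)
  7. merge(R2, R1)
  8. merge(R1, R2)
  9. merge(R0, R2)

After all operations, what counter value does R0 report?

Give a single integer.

Answer: 9

Derivation:
Op 1: inc R1 by 1 -> R1=(0,1,0) value=1
Op 2: inc R0 by 3 -> R0=(3,0,0) value=3
Op 3: merge R0<->R2 -> R0=(3,0,0) R2=(3,0,0)
Op 4: merge R0<->R1 -> R0=(3,1,0) R1=(3,1,0)
Op 5: merge R1<->R0 -> R1=(3,1,0) R0=(3,1,0)
Op 6: inc R1 by 5 -> R1=(3,6,0) value=9
Op 7: merge R2<->R1 -> R2=(3,6,0) R1=(3,6,0)
Op 8: merge R1<->R2 -> R1=(3,6,0) R2=(3,6,0)
Op 9: merge R0<->R2 -> R0=(3,6,0) R2=(3,6,0)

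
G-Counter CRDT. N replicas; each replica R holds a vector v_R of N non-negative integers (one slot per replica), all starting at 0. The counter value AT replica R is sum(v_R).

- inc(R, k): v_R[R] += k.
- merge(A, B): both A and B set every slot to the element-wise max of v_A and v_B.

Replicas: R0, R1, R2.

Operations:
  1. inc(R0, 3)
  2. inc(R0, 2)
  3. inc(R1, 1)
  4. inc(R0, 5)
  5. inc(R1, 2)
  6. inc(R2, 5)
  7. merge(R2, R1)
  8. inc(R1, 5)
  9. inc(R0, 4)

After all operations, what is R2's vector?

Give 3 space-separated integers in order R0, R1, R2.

Op 1: inc R0 by 3 -> R0=(3,0,0) value=3
Op 2: inc R0 by 2 -> R0=(5,0,0) value=5
Op 3: inc R1 by 1 -> R1=(0,1,0) value=1
Op 4: inc R0 by 5 -> R0=(10,0,0) value=10
Op 5: inc R1 by 2 -> R1=(0,3,0) value=3
Op 6: inc R2 by 5 -> R2=(0,0,5) value=5
Op 7: merge R2<->R1 -> R2=(0,3,5) R1=(0,3,5)
Op 8: inc R1 by 5 -> R1=(0,8,5) value=13
Op 9: inc R0 by 4 -> R0=(14,0,0) value=14

Answer: 0 3 5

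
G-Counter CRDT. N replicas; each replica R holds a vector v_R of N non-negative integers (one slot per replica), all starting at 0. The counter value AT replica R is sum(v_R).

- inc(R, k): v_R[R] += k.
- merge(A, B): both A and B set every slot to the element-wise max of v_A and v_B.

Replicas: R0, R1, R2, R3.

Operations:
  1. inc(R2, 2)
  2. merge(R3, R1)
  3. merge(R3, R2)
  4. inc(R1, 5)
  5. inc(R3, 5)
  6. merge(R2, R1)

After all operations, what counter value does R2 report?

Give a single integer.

Op 1: inc R2 by 2 -> R2=(0,0,2,0) value=2
Op 2: merge R3<->R1 -> R3=(0,0,0,0) R1=(0,0,0,0)
Op 3: merge R3<->R2 -> R3=(0,0,2,0) R2=(0,0,2,0)
Op 4: inc R1 by 5 -> R1=(0,5,0,0) value=5
Op 5: inc R3 by 5 -> R3=(0,0,2,5) value=7
Op 6: merge R2<->R1 -> R2=(0,5,2,0) R1=(0,5,2,0)

Answer: 7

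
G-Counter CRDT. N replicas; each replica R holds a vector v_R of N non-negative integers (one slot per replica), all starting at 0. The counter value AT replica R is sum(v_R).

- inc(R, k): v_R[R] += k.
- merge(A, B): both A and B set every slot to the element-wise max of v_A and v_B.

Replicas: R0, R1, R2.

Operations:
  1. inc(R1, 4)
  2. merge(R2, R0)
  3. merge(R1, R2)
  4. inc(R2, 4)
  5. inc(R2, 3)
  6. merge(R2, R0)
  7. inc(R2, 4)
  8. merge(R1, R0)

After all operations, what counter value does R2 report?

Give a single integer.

Answer: 15

Derivation:
Op 1: inc R1 by 4 -> R1=(0,4,0) value=4
Op 2: merge R2<->R0 -> R2=(0,0,0) R0=(0,0,0)
Op 3: merge R1<->R2 -> R1=(0,4,0) R2=(0,4,0)
Op 4: inc R2 by 4 -> R2=(0,4,4) value=8
Op 5: inc R2 by 3 -> R2=(0,4,7) value=11
Op 6: merge R2<->R0 -> R2=(0,4,7) R0=(0,4,7)
Op 7: inc R2 by 4 -> R2=(0,4,11) value=15
Op 8: merge R1<->R0 -> R1=(0,4,7) R0=(0,4,7)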